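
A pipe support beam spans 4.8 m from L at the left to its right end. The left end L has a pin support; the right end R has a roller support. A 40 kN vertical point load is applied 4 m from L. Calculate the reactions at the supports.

L_x = 0, L_y = 6.667 kN, R_y = 33.33 kN

Moments about L: R_y·4.8 − 40·4 = 0 → R_y = 160/4.8 = 33.3333 ≈ 33.33 kN.
ΣF_y = 0: L_y + 33.3333 − 40 = 0 → L_y = 6.667 kN.
ΣF_x = 0: no horizontal applied forces, so L_x = 0.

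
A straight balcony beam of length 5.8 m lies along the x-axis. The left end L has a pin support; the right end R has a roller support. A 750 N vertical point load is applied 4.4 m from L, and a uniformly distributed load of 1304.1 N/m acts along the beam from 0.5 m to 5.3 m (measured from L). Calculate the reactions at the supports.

L_x = 0, L_y = 3311 N, R_y = 3699 N

Resultant of the distributed load: 1304.1 × 4.8 = 6259.68 N at 2.9 m from L.
Taking moments about L: R_y·5.8 − 750·4.4 − (1304.1·4.8)·2.9 = 0 → R_y = 21453.072/5.8 = 3698.81 ≈ 3699 N.
ΣF_y = 0: L_y + 3698.81 − 750 − 1304.1·4.8 = 0 → L_y = 3311 N.
ΣF_x = 0: no horizontal applied forces, so L_x = 0.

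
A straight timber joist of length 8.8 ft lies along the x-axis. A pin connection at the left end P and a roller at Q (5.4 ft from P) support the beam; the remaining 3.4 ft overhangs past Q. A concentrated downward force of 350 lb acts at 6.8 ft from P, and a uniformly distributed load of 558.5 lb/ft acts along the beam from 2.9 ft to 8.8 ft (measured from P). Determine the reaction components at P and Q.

Resultant of the distributed load: 558.5 × 5.9 = 3295.15 lb at 5.85 ft from P.
Taking moments about P: Q_y·5.4 − 350·6.8 − (558.5·5.9)·5.85 = 0 → Q_y = 21656.6275/5.4 = 4010.49 ≈ 4010 lb.
ΣF_y = 0: P_y + 4010.49 − 350 − 558.5·5.9 = 0 → P_y = -365.3 lb.
ΣF_x = 0: no horizontal applied forces, so P_x = 0.

P_x = 0, P_y = -365.3 lb, Q_y = 4010 lb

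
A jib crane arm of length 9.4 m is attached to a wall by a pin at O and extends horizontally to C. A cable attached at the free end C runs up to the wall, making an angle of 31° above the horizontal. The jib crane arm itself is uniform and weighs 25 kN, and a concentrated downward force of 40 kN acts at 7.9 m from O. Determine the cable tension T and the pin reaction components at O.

T = 89.54 kN, O_x = 76.75 kN, O_y = 18.88 kN

ΣM about O: T·sin31°·9.4 − 25·4.7 − 40·7.9 = 0 → T = 433.5/(9.4·0.515038) = 89.541 ≈ 89.54 kN.
ΣF_x = 0: O_x − T·cos31° = 0 → O_x = 89.541 × 0.857167 = 76.75 kN.
ΣF_y = 0: O_y + T·sin31° − 25 − 40 = 0 → O_y = 65 − 89.541 × 0.515038 = 18.88 kN.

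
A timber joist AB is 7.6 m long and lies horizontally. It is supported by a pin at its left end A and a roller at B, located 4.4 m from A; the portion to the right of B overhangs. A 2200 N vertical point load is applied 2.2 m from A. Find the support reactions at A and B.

ΣM about A: B_y·4.4 − 2200·2.2 = 0 → B_y = 4840/4.4 = 1100 N.
ΣF_y = 0: A_y + 1100 − 2200 = 0 → A_y = 1100 N.
ΣF_x = 0: no horizontal applied forces, so A_x = 0.

A_x = 0, A_y = 1100 N, B_y = 1100 N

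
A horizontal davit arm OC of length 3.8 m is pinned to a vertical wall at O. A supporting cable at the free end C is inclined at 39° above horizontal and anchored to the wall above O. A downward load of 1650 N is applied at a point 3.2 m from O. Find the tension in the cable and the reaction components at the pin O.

ΣM about O: T·sin39°·3.8 − 1650·3.2 = 0 → T = 5280/(3.8·0.62932) = 2207.9 ≈ 2208 N.
ΣF_x = 0: O_x − T·cos39° = 0 → O_x = 2207.9 × 0.777146 = 1716 N.
ΣF_y = 0: O_y + T·sin39° − 1650 = 0 → O_y = 1650 − 2207.9 × 0.62932 = 260.5 N.

T = 2208 N, O_x = 1716 N, O_y = 260.5 N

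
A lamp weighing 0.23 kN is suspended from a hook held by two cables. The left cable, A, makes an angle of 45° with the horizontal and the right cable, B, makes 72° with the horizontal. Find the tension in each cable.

T_A = 0.07977 kN, T_B = 0.1825 kN

ΣF_x = 0: −T_A·cos45° + T_B·cos72° = 0 → T_B = 2.28825·T_A.
ΣF_y = 0: T_A·sin45° + T_B·sin72° = 0.23.
Substitute: T_A·(0.707107 + 2.28825·0.951057) = 0.23 → T_A = 0.079768 ≈ 0.07977 kN.
Then T_B = 2.28825 × 0.079768 = 0.1825 kN.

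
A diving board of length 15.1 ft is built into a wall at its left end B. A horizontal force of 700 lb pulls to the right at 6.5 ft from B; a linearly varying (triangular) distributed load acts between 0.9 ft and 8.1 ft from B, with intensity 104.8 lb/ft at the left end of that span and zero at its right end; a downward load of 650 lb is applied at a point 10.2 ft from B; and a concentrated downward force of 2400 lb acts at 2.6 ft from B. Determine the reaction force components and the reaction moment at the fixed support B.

Resultant of the triangular load: ½ × 104.8 × 7.2 = 377.28 lb, acting at 3.3 ft from B (one-third of the span from the peak).
ΣF_x = 0: B_x + 700 = 0 → B_x = -700.0 lb.
ΣF_y = 0: B_y − ½·104.8·7.2 − 650 − 2400 = 0 → B_y = 3427 lb.
ΣM about B: M_B − (½·104.8·7.2)·3.3 − 650·10.2 − 2400·2.6 = 0 → M_B = 14120 lb·ft.

B_x = -700.0 lb, B_y = 3427 lb, M_B = 14120 lb·ft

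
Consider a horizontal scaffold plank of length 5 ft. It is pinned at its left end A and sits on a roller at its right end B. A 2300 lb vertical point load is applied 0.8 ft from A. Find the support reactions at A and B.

A_x = 0, A_y = 1932 lb, B_y = 368.0 lb

Moments about A: B_y·5 − 2300·0.8 = 0 → B_y = 1840/5 = 368.0 lb.
ΣF_y = 0: A_y + 368 − 2300 = 0 → A_y = 1932 lb.
ΣF_x = 0: no horizontal applied forces, so A_x = 0.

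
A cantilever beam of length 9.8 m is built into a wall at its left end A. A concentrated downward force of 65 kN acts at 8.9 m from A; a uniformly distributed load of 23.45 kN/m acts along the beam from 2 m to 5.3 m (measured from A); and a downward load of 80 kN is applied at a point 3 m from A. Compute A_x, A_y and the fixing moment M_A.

Resultant of the distributed load: 23.45 × 3.3 = 77.385 kN at 3.65 m from A.
ΣF_x = 0: A_x = 0.
ΣF_y = 0: A_y − 65 − 23.45·3.3 − 80 = 0 → A_y = 222.4 kN.
ΣM about A: M_A − 65·8.9 − (23.45·3.3)·3.65 − 80·3 = 0 → M_A = 1101 kN·m.

A_x = 0, A_y = 222.4 kN, M_A = 1101 kN·m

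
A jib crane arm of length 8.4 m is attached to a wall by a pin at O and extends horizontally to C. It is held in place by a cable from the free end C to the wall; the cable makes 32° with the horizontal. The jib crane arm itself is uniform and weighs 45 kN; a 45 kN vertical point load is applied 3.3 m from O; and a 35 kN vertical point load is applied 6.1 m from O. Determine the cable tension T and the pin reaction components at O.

T = 123.8 kN, O_x = 105.0 kN, O_y = 59.40 kN

ΣM about O: T·sin32°·8.4 − 45·4.2 − 45·3.3 − 35·6.1 = 0 → T = 551/(8.4·0.529919) = 123.784 ≈ 123.8 kN.
ΣF_x = 0: O_x − T·cos32° = 0 → O_x = 123.784 × 0.848048 = 105.0 kN.
ΣF_y = 0: O_y + T·sin32° − 45 − 45 − 35 = 0 → O_y = 125 − 123.784 × 0.529919 = 59.40 kN.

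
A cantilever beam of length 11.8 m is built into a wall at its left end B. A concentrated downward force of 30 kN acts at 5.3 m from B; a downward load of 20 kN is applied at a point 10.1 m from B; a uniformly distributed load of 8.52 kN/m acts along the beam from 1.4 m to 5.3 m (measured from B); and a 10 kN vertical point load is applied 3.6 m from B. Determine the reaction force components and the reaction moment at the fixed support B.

B_x = 0, B_y = 93.23 kN, M_B = 508.3 kN·m

Resultant of the distributed load: 8.52 × 3.9 = 33.228 kN at 3.35 m from B.
ΣF_x = 0: B_x = 0.
ΣF_y = 0: B_y − 30 − 20 − 8.52·3.9 − 10 = 0 → B_y = 93.23 kN.
ΣM about B: M_B − 30·5.3 − 20·10.1 − (8.52·3.9)·3.35 − 10·3.6 = 0 → M_B = 508.3 kN·m.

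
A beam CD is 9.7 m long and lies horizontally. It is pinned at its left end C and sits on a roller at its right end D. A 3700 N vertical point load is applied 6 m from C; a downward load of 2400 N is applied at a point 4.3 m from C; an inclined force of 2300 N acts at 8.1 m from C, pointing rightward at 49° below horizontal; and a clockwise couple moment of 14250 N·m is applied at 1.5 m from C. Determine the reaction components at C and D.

Taking moments about C: D_y·9.7 − 3700·6 − 2400·4.3 − 2300·sin49°·8.1 − 14250 = 0 → D_y = 60830.2/9.7 = 6271.15 ≈ 6271 N.
ΣF_y = 0: C_y + 6271.15 − 3700 − 2400 − 2300·sin49° = 0 → C_y = 1565 N.
ΣF_x = 0: C_x + 2300·cos49° = 0 → C_x = -1509 N.

C_x = -1509 N, C_y = 1565 N, D_y = 6271 N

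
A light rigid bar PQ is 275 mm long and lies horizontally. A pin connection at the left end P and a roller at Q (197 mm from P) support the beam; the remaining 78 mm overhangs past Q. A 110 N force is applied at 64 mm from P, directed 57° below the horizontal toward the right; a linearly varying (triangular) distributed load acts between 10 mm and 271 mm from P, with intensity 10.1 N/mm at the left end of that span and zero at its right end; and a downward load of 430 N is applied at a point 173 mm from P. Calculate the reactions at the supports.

Resultant of the triangular load: ½ × 10.1 × 261 = 1318.05 N, acting at 97 mm from P (one-third of the span from the peak).
ΣM about P: Q_y·197 − 110·sin57°·64 − (½·10.1·261)·97 − 430·173 = 0 → Q_y = 208145/197 = 1056.57 ≈ 1057 N.
ΣF_y = 0: P_y + 1056.57 − 110·sin57° − ½·10.1·261 − 430 = 0 → P_y = 783.7 N.
ΣF_x = 0: P_x + 110·cos57° = 0 → P_x = -59.91 N.

P_x = -59.91 N, P_y = 783.7 N, Q_y = 1057 N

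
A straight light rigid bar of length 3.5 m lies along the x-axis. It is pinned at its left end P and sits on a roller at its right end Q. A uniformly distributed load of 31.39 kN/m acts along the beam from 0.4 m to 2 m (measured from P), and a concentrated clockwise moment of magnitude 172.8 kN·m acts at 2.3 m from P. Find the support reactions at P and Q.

Resultant of the distributed load: 31.39 × 1.6 = 50.224 kN at 1.2 m from P.
Taking moments about P: Q_y·3.5 − (31.39·1.6)·1.2 − 172.8 = 0 → Q_y = 233.0688/3.5 = 66.5911 ≈ 66.59 kN.
ΣF_y = 0: P_y + 66.5911 − 31.39·1.6 = 0 → P_y = -16.37 kN.
ΣF_x = 0: no horizontal applied forces, so P_x = 0.

P_x = 0, P_y = -16.37 kN, Q_y = 66.59 kN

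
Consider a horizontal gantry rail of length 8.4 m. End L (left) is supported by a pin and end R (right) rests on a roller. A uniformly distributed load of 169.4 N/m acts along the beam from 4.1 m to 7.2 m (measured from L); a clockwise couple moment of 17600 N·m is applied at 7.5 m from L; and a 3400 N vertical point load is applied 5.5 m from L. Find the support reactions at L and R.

Resultant of the distributed load: 169.4 × 3.1 = 525.14 N at 5.65 m from L.
ΣM about L: R_y·8.4 − (169.4·3.1)·5.65 − 17600 − 3400·5.5 = 0 → R_y = 39267.041/8.4 = 4674.65 ≈ 4675 N.
ΣF_y = 0: L_y + 4674.65 − 169.4·3.1 − 3400 = 0 → L_y = -749.5 N.
ΣF_x = 0: no horizontal applied forces, so L_x = 0.

L_x = 0, L_y = -749.5 N, R_y = 4675 N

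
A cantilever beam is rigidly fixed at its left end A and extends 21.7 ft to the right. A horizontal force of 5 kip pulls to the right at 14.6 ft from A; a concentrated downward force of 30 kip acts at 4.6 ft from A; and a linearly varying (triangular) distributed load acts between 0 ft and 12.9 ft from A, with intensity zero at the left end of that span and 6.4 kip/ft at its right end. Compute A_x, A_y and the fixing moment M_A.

A_x = -5.000 kip, A_y = 71.28 kip, M_A = 493.0 kip·ft

Resultant of the triangular load: ½ × 6.4 × 12.9 = 41.28 kip, acting at 8.6 ft from A (one-third of the span from the peak).
ΣF_x = 0: A_x + 5 = 0 → A_x = -5.000 kip.
ΣF_y = 0: A_y − 30 − ½·6.4·12.9 = 0 → A_y = 71.28 kip.
ΣM about A: M_A − 30·4.6 − (½·6.4·12.9)·8.6 = 0 → M_A = 493.0 kip·ft.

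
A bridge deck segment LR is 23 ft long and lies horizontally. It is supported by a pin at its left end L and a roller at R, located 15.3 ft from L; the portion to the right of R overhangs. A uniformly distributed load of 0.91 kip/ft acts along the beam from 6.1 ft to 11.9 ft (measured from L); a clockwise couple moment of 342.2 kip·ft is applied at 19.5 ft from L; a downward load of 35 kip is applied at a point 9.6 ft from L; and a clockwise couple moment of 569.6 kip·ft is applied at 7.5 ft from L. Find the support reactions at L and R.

Resultant of the distributed load: 0.91 × 5.8 = 5.278 kip at 9 ft from L.
ΣM about L: R_y·15.3 − (0.91·5.8)·9 − 342.2 − 35·9.6 − 569.6 = 0 → R_y = 1295.302/15.3 = 84.6603 ≈ 84.66 kip.
ΣF_y = 0: L_y + 84.6603 − 0.91·5.8 − 35 = 0 → L_y = -44.38 kip.
ΣF_x = 0: no horizontal applied forces, so L_x = 0.

L_x = 0, L_y = -44.38 kip, R_y = 84.66 kip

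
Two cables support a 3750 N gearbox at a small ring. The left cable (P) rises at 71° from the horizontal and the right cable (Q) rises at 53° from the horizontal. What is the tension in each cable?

T_P = 2722 N, T_Q = 1473 N

ΣF_x = 0: −T_P·cos71° + T_Q·cos53° = 0 → T_Q = 0.540977·T_P.
ΣF_y = 0: T_P·sin71° + T_Q·sin53° = 3750.
Substitute: T_P·(0.945519 + 0.540977·0.798636) = 3750 → T_P = 2722.2 ≈ 2722 N.
Then T_Q = 0.540977 × 2722.2 = 1473 N.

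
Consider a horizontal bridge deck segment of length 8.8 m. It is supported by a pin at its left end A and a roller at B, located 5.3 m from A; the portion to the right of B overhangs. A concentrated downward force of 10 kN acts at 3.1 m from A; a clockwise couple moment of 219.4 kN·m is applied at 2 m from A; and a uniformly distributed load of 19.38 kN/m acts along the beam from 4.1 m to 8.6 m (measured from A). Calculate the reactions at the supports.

A_x = 0, A_y = -54.52 kN, B_y = 151.7 kN

Resultant of the distributed load: 19.38 × 4.5 = 87.21 kN at 6.35 m from A.
Taking moments about A: B_y·5.3 − 10·3.1 − 219.4 − (19.38·4.5)·6.35 = 0 → B_y = 804.1835/5.3 = 151.733 ≈ 151.7 kN.
ΣF_y = 0: A_y + 151.733 − 10 − 19.38·4.5 = 0 → A_y = -54.52 kN.
ΣF_x = 0: no horizontal applied forces, so A_x = 0.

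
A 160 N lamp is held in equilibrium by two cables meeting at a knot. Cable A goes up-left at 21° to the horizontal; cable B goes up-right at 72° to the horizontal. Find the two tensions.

ΣF_x = 0: −T_A·cos21° + T_B·cos72° = 0 → T_B = 3.02113·T_A.
ΣF_y = 0: T_A·sin21° + T_B·sin72° = 160.
Substitute: T_A·(0.358368 + 3.02113·0.951057) = 160 → T_A = 49.5105 ≈ 49.51 N.
Then T_B = 3.02113 × 49.5105 = 149.6 N.

T_A = 49.51 N, T_B = 149.6 N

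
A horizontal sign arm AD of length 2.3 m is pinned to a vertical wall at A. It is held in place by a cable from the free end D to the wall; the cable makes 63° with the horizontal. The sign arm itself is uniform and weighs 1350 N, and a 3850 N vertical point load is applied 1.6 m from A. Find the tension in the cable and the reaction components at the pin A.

T = 3763 N, A_x = 1709 N, A_y = 1847 N

ΣM about A: T·sin63°·2.3 − 1350·1.15 − 3850·1.6 = 0 → T = 7712.5/(2.3·0.891007) = 3763.45 ≈ 3763 N.
ΣF_x = 0: A_x − T·cos63° = 0 → A_x = 3763.45 × 0.45399 = 1709 N.
ΣF_y = 0: A_y + T·sin63° − 1350 − 3850 = 0 → A_y = 5200 − 3763.45 × 0.891007 = 1847 N.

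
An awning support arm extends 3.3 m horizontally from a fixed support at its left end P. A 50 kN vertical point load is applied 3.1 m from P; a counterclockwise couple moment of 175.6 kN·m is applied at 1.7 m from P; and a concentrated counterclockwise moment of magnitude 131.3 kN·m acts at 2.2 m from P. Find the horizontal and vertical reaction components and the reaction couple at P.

P_x = 0, P_y = 50.00 kN, M_P = -151.9 kN·m

ΣF_x = 0: P_x = 0.
ΣF_y = 0: P_y − 50 = 0 → P_y = 50.00 kN.
ΣM about P: M_P − 50·3.1 + 175.6 + 131.3 = 0 → M_P = -151.9 kN·m.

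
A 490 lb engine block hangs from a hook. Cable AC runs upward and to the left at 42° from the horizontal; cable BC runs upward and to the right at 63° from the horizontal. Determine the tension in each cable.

T_AC = 230.3 lb, T_BC = 377.0 lb

ΣF_x = 0: −T_AC·cos42° + T_BC·cos63° = 0 → T_BC = 1.63692·T_AC.
ΣF_y = 0: T_AC·sin42° + T_BC·sin63° = 490.
Substitute: T_AC·(0.669131 + 1.63692·0.891007) = 490 → T_AC = 230.302 ≈ 230.3 lb.
Then T_BC = 1.63692 × 230.302 = 377.0 lb.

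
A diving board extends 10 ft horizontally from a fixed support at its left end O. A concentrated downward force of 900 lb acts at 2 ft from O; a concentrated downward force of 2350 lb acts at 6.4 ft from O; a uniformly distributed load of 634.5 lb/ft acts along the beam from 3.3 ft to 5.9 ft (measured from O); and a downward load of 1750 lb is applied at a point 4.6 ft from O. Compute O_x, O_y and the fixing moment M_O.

O_x = 0, O_y = 6650 lb, M_O = 32480 lb·ft

Resultant of the distributed load: 634.5 × 2.6 = 1649.7 lb at 4.6 ft from O.
ΣF_x = 0: O_x = 0.
ΣF_y = 0: O_y − 900 − 2350 − 634.5·2.6 − 1750 = 0 → O_y = 6650 lb.
ΣM about O: M_O − 900·2 − 2350·6.4 − (634.5·2.6)·4.6 − 1750·4.6 = 0 → M_O = 32480 lb·ft.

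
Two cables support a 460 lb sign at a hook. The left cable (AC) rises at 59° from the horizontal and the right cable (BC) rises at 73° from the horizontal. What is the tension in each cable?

ΣF_x = 0: −T_AC·cos59° + T_BC·cos73° = 0 → T_BC = 1.76159·T_AC.
ΣF_y = 0: T_AC·sin59° + T_BC·sin73° = 460.
Substitute: T_AC·(0.857167 + 1.76159·0.956305) = 460 → T_AC = 180.975 ≈ 181.0 lb.
Then T_BC = 1.76159 × 180.975 = 318.8 lb.

T_AC = 181.0 lb, T_BC = 318.8 lb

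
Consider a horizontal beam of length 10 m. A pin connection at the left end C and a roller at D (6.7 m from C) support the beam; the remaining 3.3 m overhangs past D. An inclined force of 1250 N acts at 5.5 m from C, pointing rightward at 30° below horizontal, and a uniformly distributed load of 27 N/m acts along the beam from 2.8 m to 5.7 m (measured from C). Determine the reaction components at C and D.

Resultant of the distributed load: 27 × 2.9 = 78.3 N at 4.25 m from C.
ΣM about C: D_y·6.7 − 1250·sin30°·5.5 − (27·2.9)·4.25 = 0 → D_y = 3770.275/6.7 = 562.728 ≈ 562.7 N.
ΣF_y = 0: C_y + 562.728 − 1250·sin30° − 27·2.9 = 0 → C_y = 140.6 N.
ΣF_x = 0: C_x + 1250·cos30° = 0 → C_x = -1083 N.

C_x = -1083 N, C_y = 140.6 N, D_y = 562.7 N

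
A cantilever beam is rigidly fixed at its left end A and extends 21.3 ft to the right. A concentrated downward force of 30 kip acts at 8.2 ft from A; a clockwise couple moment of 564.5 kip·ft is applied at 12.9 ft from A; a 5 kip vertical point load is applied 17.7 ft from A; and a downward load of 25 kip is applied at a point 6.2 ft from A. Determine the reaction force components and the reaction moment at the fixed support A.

ΣF_x = 0: A_x = 0.
ΣF_y = 0: A_y − 30 − 5 − 25 = 0 → A_y = 60.00 kip.
ΣM about A: M_A − 30·8.2 − 564.5 − 5·17.7 − 25·6.2 = 0 → M_A = 1054 kip·ft.

A_x = 0, A_y = 60.00 kip, M_A = 1054 kip·ft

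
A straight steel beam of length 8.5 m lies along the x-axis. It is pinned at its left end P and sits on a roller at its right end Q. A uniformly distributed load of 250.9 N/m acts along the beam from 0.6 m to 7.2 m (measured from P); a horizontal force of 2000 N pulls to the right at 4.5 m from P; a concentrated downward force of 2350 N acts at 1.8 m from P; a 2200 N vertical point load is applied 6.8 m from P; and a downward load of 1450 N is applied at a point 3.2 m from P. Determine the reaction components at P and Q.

P_x = -2000 N, P_y = 4093 N, Q_y = 3563 N

Resultant of the distributed load: 250.9 × 6.6 = 1655.94 N at 3.9 m from P.
Taking moments about P: Q_y·8.5 − (250.9·6.6)·3.9 − 2350·1.8 − 2200·6.8 − 1450·3.2 = 0 → Q_y = 30288.166/8.5 = 3563.31 ≈ 3563 N.
ΣF_y = 0: P_y + 3563.31 − 250.9·6.6 − 2350 − 2200 − 1450 = 0 → P_y = 4093 N.
ΣF_x = 0: P_x + 2000 = 0 → P_x = -2000 N.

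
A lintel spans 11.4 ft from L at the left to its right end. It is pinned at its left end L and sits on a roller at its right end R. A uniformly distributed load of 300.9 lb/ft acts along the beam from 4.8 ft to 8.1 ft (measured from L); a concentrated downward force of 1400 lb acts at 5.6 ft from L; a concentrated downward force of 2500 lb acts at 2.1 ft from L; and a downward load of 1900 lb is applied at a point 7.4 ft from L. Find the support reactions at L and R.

Resultant of the distributed load: 300.9 × 3.3 = 992.97 lb at 6.45 ft from L.
Moments about L: R_y·11.4 − (300.9·3.3)·6.45 − 1400·5.6 − 2500·2.1 − 1900·7.4 = 0 → R_y = 33554.6565/11.4 = 2943.39 ≈ 2943 lb.
ΣF_y = 0: L_y + 2943.39 − 300.9·3.3 − 1400 − 2500 − 1900 = 0 → L_y = 3850 lb.
ΣF_x = 0: no horizontal applied forces, so L_x = 0.

L_x = 0, L_y = 3850 lb, R_y = 2943 lb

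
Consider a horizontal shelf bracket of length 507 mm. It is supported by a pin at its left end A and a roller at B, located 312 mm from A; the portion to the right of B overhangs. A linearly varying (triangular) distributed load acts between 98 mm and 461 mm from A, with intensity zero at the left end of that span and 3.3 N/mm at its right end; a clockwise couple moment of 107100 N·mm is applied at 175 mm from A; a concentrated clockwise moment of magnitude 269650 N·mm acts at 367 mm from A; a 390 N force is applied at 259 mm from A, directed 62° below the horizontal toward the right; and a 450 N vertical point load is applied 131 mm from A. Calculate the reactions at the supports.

A_x = -183.1 N, A_y = -941.7 N, B_y = 2335 N

Resultant of the triangular load: ½ × 3.3 × 363 = 598.95 N, acting at 340 mm from A (one-third of the span from the peak).
Moments about A: B_y·312 − (½·3.3·363)·340 − 107100 − 269650 − 390·sin62°·259 − 450·131 = 0 → B_y = 728530/312 = 2335.03 ≈ 2335 N.
ΣF_y = 0: A_y + 2335.03 − ½·3.3·363 − 390·sin62° − 450 = 0 → A_y = -941.7 N.
ΣF_x = 0: A_x + 390·cos62° = 0 → A_x = -183.1 N.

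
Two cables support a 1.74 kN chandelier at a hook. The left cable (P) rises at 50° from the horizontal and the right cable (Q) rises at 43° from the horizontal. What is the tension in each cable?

ΣF_x = 0: −T_P·cos50° + T_Q·cos43° = 0 → T_Q = 0.878901·T_P.
ΣF_y = 0: T_P·sin50° + T_Q·sin43° = 1.74.
Substitute: T_P·(0.766044 + 0.878901·0.681998) = 1.74 → T_P = 1.2743 ≈ 1.274 kN.
Then T_Q = 0.878901 × 1.2743 = 1.120 kN.

T_P = 1.274 kN, T_Q = 1.120 kN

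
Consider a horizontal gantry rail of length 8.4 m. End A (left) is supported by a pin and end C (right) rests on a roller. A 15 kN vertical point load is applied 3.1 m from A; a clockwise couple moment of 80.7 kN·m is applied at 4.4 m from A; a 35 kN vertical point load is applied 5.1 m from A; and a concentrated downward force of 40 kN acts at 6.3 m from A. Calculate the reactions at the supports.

A_x = 0, A_y = 23.61 kN, C_y = 66.39 kN

ΣM about A: C_y·8.4 − 15·3.1 − 80.7 − 35·5.1 − 40·6.3 = 0 → C_y = 557.7/8.4 = 66.3929 ≈ 66.39 kN.
ΣF_y = 0: A_y + 66.3929 − 15 − 35 − 40 = 0 → A_y = 23.61 kN.
ΣF_x = 0: no horizontal applied forces, so A_x = 0.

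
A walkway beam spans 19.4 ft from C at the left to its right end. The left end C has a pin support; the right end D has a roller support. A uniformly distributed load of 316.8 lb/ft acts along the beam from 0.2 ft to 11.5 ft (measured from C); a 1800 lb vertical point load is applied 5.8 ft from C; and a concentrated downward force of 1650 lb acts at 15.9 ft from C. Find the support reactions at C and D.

C_x = 0, C_y = 4060 lb, D_y = 2970 lb

Resultant of the distributed load: 316.8 × 11.3 = 3579.84 lb at 5.85 ft from C.
Taking moments about C: D_y·19.4 − (316.8·11.3)·5.85 − 1800·5.8 − 1650·15.9 = 0 → D_y = 57617.064/19.4 = 2969.95 ≈ 2970 lb.
ΣF_y = 0: C_y + 2969.95 − 316.8·11.3 − 1800 − 1650 = 0 → C_y = 4060 lb.
ΣF_x = 0: no horizontal applied forces, so C_x = 0.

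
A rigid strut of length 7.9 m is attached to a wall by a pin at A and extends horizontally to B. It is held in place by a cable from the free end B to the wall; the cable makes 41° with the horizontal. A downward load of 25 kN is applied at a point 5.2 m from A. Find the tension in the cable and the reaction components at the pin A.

ΣM about A: T·sin41°·7.9 − 25·5.2 = 0 → T = 130/(7.9·0.656059) = 25.0826 ≈ 25.08 kN.
ΣF_x = 0: A_x − T·cos41° = 0 → A_x = 25.0826 × 0.75471 = 18.93 kN.
ΣF_y = 0: A_y + T·sin41° − 25 = 0 → A_y = 25 − 25.0826 × 0.656059 = 8.544 kN.

T = 25.08 kN, A_x = 18.93 kN, A_y = 8.544 kN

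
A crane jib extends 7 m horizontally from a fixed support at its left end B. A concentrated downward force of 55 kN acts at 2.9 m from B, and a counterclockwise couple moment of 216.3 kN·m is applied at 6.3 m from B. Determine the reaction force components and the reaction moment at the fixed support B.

ΣF_x = 0: B_x = 0.
ΣF_y = 0: B_y − 55 = 0 → B_y = 55.00 kN.
ΣM about B: M_B − 55·2.9 + 216.3 = 0 → M_B = -56.80 kN·m.

B_x = 0, B_y = 55.00 kN, M_B = -56.80 kN·m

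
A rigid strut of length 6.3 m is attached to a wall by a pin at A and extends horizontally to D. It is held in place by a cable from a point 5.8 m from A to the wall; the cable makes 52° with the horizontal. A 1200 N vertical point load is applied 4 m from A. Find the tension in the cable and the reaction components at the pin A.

ΣM about A: T·sin52°·5.8 − 1200·4 = 0 → T = 4800/(5.8·0.788011) = 1050.22 ≈ 1050 N.
ΣF_x = 0: A_x − T·cos52° = 0 → A_x = 1050.22 × 0.615661 = 646.6 N.
ΣF_y = 0: A_y + T·sin52° − 1200 = 0 → A_y = 1200 − 1050.22 × 0.788011 = 372.4 N.

T = 1050 N, A_x = 646.6 N, A_y = 372.4 N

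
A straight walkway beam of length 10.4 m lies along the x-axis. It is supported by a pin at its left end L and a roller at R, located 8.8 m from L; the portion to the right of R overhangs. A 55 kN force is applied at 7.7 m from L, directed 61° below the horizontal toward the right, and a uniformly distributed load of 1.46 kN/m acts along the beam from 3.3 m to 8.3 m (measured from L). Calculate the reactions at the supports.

L_x = -26.66 kN, L_y = 8.502 kN, R_y = 46.90 kN

Resultant of the distributed load: 1.46 × 5 = 7.3 kN at 5.8 m from L.
ΣM about L: R_y·8.8 − 55·sin61°·7.7 − (1.46·5)·5.8 = 0 → R_y = 412.741/8.8 = 46.9024 ≈ 46.90 kN.
ΣF_y = 0: L_y + 46.9024 − 55·sin61° − 1.46·5 = 0 → L_y = 8.502 kN.
ΣF_x = 0: L_x + 55·cos61° = 0 → L_x = -26.66 kN.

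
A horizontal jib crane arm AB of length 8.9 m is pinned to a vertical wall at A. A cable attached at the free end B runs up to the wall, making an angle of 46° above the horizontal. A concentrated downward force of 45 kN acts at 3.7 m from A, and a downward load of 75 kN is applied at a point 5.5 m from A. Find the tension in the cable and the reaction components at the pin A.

T = 90.44 kN, A_x = 62.82 kN, A_y = 54.94 kN

ΣM about A: T·sin46°·8.9 − 45·3.7 − 75·5.5 = 0 → T = 579/(8.9·0.71934) = 90.4387 ≈ 90.44 kN.
ΣF_x = 0: A_x − T·cos46° = 0 → A_x = 90.4387 × 0.694658 = 62.82 kN.
ΣF_y = 0: A_y + T·sin46° − 45 − 75 = 0 → A_y = 120 − 90.4387 × 0.71934 = 54.94 kN.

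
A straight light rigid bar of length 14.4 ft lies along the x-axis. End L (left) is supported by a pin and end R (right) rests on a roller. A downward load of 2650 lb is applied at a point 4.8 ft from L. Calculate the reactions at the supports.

Moments about L: R_y·14.4 − 2650·4.8 = 0 → R_y = 12720/14.4 = 883.333 ≈ 883.3 lb.
ΣF_y = 0: L_y + 883.333 − 2650 = 0 → L_y = 1767 lb.
ΣF_x = 0: no horizontal applied forces, so L_x = 0.

L_x = 0, L_y = 1767 lb, R_y = 883.3 lb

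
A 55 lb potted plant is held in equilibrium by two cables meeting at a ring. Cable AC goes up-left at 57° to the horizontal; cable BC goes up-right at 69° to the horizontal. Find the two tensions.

T_AC = 24.36 lb, T_BC = 37.03 lb

ΣF_x = 0: −T_AC·cos57° + T_BC·cos69° = 0 → T_BC = 1.51978·T_AC.
ΣF_y = 0: T_AC·sin57° + T_BC·sin69° = 55.
Substitute: T_AC·(0.838671 + 1.51978·0.93358) = 55 → T_AC = 24.3632 ≈ 24.36 lb.
Then T_BC = 1.51978 × 24.3632 = 37.03 lb.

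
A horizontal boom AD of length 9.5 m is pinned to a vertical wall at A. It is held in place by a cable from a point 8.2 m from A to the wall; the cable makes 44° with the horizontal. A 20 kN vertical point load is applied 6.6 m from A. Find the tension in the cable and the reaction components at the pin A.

T = 23.17 kN, A_x = 16.67 kN, A_y = 3.902 kN

ΣM about A: T·sin44°·8.2 − 20·6.6 = 0 → T = 132/(8.2·0.694658) = 23.1734 ≈ 23.17 kN.
ΣF_x = 0: A_x − T·cos44° = 0 → A_x = 23.1734 × 0.71934 = 16.67 kN.
ΣF_y = 0: A_y + T·sin44° − 20 = 0 → A_y = 20 − 23.1734 × 0.694658 = 3.902 kN.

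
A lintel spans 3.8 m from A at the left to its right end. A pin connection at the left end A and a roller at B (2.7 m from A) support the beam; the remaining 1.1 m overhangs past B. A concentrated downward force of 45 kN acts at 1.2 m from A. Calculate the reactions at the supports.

Moments about A: B_y·2.7 − 45·1.2 = 0 → B_y = 54/2.7 = 20.00 kN.
ΣF_y = 0: A_y + 20 − 45 = 0 → A_y = 25.00 kN.
ΣF_x = 0: no horizontal applied forces, so A_x = 0.

A_x = 0, A_y = 25.00 kN, B_y = 20.00 kN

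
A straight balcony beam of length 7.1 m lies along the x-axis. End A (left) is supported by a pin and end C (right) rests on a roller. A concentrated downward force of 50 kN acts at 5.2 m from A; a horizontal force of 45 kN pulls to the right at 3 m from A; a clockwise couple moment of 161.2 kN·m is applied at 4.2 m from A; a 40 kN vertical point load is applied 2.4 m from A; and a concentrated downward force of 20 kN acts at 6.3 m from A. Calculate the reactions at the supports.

Taking moments about A: C_y·7.1 − 50·5.2 − 161.2 − 40·2.4 − 20·6.3 = 0 → C_y = 643.2/7.1 = 90.5915 ≈ 90.59 kN.
ΣF_y = 0: A_y + 90.5915 − 50 − 40 − 20 = 0 → A_y = 19.41 kN.
ΣF_x = 0: A_x + 45 = 0 → A_x = -45.00 kN.

A_x = -45.00 kN, A_y = 19.41 kN, C_y = 90.59 kN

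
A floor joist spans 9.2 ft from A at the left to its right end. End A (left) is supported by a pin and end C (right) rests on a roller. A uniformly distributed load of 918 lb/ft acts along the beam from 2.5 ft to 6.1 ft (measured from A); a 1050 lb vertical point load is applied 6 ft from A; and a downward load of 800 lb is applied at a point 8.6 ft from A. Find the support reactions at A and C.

Resultant of the distributed load: 918 × 3.6 = 3304.8 lb at 4.3 ft from A.
Taking moments about A: C_y·9.2 − (918·3.6)·4.3 − 1050·6 − 800·8.6 = 0 → C_y = 27390.64/9.2 = 2977.24 ≈ 2977 lb.
ΣF_y = 0: A_y + 2977.24 − 918·3.6 − 1050 − 800 = 0 → A_y = 2178 lb.
ΣF_x = 0: no horizontal applied forces, so A_x = 0.

A_x = 0, A_y = 2178 lb, C_y = 2977 lb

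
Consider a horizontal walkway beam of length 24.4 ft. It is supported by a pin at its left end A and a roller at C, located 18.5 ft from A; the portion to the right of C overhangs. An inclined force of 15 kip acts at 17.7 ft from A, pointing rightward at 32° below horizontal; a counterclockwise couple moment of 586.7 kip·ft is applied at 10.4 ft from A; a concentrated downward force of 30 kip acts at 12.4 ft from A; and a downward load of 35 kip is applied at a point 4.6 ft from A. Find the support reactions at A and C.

Taking moments about A: C_y·18.5 − 15·sin32°·17.7 + 586.7 − 30·12.4 − 35·4.6 = 0 → C_y = 86.9936/18.5 = 4.70236 ≈ 4.702 kip.
ΣF_y = 0: A_y + 4.70236 − 15·sin32° − 30 − 35 = 0 → A_y = 68.25 kip.
ΣF_x = 0: A_x + 15·cos32° = 0 → A_x = -12.72 kip.

A_x = -12.72 kip, A_y = 68.25 kip, C_y = 4.702 kip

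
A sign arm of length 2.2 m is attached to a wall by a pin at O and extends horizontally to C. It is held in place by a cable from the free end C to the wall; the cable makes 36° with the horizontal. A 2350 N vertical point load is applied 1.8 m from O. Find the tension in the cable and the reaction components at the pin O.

ΣM about O: T·sin36°·2.2 − 2350·1.8 = 0 → T = 4230/(2.2·0.587785) = 3271.14 ≈ 3271 N.
ΣF_x = 0: O_x − T·cos36° = 0 → O_x = 3271.14 × 0.809017 = 2646 N.
ΣF_y = 0: O_y + T·sin36° − 2350 = 0 → O_y = 2350 − 3271.14 × 0.587785 = 427.3 N.

T = 3271 N, O_x = 2646 N, O_y = 427.3 N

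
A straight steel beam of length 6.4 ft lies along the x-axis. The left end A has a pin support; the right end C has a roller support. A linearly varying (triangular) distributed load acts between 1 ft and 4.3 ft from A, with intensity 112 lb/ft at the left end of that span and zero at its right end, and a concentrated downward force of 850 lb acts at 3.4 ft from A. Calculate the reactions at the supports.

A_x = 0, A_y = 522.6 lb, C_y = 512.2 lb

Resultant of the triangular load: ½ × 112 × 3.3 = 184.8 lb, acting at 2.1 ft from A (one-third of the span from the peak).
Moments about A: C_y·6.4 − (½·112·3.3)·2.1 − 850·3.4 = 0 → C_y = 3278.08/6.4 = 512.2 lb.
ΣF_y = 0: A_y + 512.2 − ½·112·3.3 − 850 = 0 → A_y = 522.6 lb.
ΣF_x = 0: no horizontal applied forces, so A_x = 0.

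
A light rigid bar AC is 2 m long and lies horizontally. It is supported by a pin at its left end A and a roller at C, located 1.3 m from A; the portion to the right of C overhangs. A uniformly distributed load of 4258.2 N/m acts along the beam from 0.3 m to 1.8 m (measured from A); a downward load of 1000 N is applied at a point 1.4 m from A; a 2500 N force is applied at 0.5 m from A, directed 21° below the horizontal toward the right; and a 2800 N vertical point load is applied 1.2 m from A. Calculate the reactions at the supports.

Resultant of the distributed load: 4258.2 × 1.5 = 6387.3 N at 1.05 m from A.
Taking moments about A: C_y·1.3 − (4258.2·1.5)·1.05 − 1000·1.4 − 2500·sin21°·0.5 − 2800·1.2 = 0 → C_y = 11914.6/1.3 = 9165.08 ≈ 9165 N.
ΣF_y = 0: A_y + 9165.08 − 4258.2·1.5 − 1000 − 2500·sin21° − 2800 = 0 → A_y = 1918 N.
ΣF_x = 0: A_x + 2500·cos21° = 0 → A_x = -2334 N.

A_x = -2334 N, A_y = 1918 N, C_y = 9165 N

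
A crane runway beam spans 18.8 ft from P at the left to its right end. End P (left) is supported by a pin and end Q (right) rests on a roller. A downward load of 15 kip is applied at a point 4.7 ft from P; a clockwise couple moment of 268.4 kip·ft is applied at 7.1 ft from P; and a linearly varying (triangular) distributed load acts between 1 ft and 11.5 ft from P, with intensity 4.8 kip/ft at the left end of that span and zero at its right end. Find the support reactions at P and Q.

Resultant of the triangular load: ½ × 4.8 × 10.5 = 25.2 kip, acting at 4.5 ft from P (one-third of the span from the peak).
Moments about P: Q_y·18.8 − 15·4.7 − 268.4 − (½·4.8·10.5)·4.5 = 0 → Q_y = 452.3/18.8 = 24.0585 ≈ 24.06 kip.
ΣF_y = 0: P_y + 24.0585 − 15 − ½·4.8·10.5 = 0 → P_y = 16.14 kip.
ΣF_x = 0: no horizontal applied forces, so P_x = 0.

P_x = 0, P_y = 16.14 kip, Q_y = 24.06 kip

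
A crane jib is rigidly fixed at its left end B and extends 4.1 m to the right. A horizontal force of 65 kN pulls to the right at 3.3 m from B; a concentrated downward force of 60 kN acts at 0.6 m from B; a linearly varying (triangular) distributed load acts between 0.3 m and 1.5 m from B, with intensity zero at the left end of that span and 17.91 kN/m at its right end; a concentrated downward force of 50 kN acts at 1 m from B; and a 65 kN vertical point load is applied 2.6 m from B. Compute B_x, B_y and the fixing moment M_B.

B_x = -65.00 kN, B_y = 185.7 kN, M_B = 266.8 kN·m

Resultant of the triangular load: ½ × 17.91 × 1.2 = 10.746 kN, acting at 1.1 m from B (one-third of the span from the peak).
ΣF_x = 0: B_x + 65 = 0 → B_x = -65.00 kN.
ΣF_y = 0: B_y − 60 − ½·17.91·1.2 − 50 − 65 = 0 → B_y = 185.7 kN.
ΣM about B: M_B − 60·0.6 − (½·17.91·1.2)·1.1 − 50·1 − 65·2.6 = 0 → M_B = 266.8 kN·m.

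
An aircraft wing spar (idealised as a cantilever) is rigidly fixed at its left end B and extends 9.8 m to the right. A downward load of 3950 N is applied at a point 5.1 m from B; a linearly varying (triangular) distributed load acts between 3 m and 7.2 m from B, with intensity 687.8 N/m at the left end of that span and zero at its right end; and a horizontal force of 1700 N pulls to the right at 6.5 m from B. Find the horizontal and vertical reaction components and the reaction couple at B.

Resultant of the triangular load: ½ × 687.8 × 4.2 = 1444.38 N, acting at 4.4 m from B (one-third of the span from the peak).
ΣF_x = 0: B_x + 1700 = 0 → B_x = -1700 N.
ΣF_y = 0: B_y − 3950 − ½·687.8·4.2 = 0 → B_y = 5394 N.
ΣM about B: M_B − 3950·5.1 − (½·687.8·4.2)·4.4 = 0 → M_B = 26500 N·m.

B_x = -1700 N, B_y = 5394 N, M_B = 26500 N·m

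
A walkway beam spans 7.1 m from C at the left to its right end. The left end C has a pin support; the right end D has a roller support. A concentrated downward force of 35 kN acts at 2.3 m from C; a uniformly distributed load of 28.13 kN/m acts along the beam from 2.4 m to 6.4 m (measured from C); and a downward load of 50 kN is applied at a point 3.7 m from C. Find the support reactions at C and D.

C_x = 0, C_y = 90.39 kN, D_y = 107.1 kN

Resultant of the distributed load: 28.13 × 4 = 112.52 kN at 4.4 m from C.
Moments about C: D_y·7.1 − 35·2.3 − (28.13·4)·4.4 − 50·3.7 = 0 → D_y = 760.588/7.1 = 107.125 ≈ 107.1 kN.
ΣF_y = 0: C_y + 107.125 − 35 − 28.13·4 − 50 = 0 → C_y = 90.39 kN.
ΣF_x = 0: no horizontal applied forces, so C_x = 0.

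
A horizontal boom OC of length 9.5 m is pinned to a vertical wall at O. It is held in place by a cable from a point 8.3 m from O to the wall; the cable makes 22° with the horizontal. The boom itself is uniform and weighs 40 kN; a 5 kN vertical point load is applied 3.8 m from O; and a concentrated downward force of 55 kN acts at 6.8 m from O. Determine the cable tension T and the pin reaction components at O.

ΣM about O: T·sin22°·8.3 − 40·4.75 − 5·3.8 − 55·6.8 = 0 → T = 583/(8.3·0.374607) = 187.506 ≈ 187.5 kN.
ΣF_x = 0: O_x − T·cos22° = 0 → O_x = 187.506 × 0.927184 = 173.9 kN.
ΣF_y = 0: O_y + T·sin22° − 40 − 5 − 55 = 0 → O_y = 100 − 187.506 × 0.374607 = 29.76 kN.

T = 187.5 kN, O_x = 173.9 kN, O_y = 29.76 kN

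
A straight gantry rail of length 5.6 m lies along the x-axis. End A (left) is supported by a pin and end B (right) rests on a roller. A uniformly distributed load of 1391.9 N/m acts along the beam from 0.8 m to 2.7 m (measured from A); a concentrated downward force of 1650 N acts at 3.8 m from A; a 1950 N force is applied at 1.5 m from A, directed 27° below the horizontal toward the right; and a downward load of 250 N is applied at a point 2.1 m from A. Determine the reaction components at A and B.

Resultant of the distributed load: 1391.9 × 1.9 = 2644.61 N at 1.75 m from A.
Taking moments about A: B_y·5.6 − (1391.9·1.9)·1.75 − 1650·3.8 − 1950·sin27°·1.5 − 250·2.1 = 0 → B_y = 12751/5.6 = 2276.96 ≈ 2277 N.
ΣF_y = 0: A_y + 2276.96 − 1391.9·1.9 − 1650 − 1950·sin27° − 250 = 0 → A_y = 3153 N.
ΣF_x = 0: A_x + 1950·cos27° = 0 → A_x = -1737 N.

A_x = -1737 N, A_y = 3153 N, B_y = 2277 N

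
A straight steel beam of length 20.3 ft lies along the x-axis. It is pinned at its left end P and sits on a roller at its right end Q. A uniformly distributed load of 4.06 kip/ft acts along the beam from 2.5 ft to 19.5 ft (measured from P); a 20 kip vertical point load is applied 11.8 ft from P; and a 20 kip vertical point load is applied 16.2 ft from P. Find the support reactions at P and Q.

P_x = 0, P_y = 44.03 kip, Q_y = 64.99 kip

Resultant of the distributed load: 4.06 × 17 = 69.02 kip at 11 ft from P.
Moments about P: Q_y·20.3 − (4.06·17)·11 − 20·11.8 − 20·16.2 = 0 → Q_y = 1319.22/20.3 = 64.9862 ≈ 64.99 kip.
ΣF_y = 0: P_y + 64.9862 − 4.06·17 − 20 − 20 = 0 → P_y = 44.03 kip.
ΣF_x = 0: no horizontal applied forces, so P_x = 0.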